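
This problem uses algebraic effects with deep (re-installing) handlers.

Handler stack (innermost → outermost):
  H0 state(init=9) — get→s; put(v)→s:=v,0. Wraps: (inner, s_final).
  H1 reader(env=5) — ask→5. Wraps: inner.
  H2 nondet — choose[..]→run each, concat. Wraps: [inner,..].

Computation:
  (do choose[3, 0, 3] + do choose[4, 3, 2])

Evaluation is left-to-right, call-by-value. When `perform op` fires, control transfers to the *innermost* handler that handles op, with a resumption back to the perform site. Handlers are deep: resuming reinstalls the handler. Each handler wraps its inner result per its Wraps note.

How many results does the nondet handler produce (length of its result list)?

Working:
choose[3, 0, 3] @ H2
  branch[0] choose=3:
    choose[4, 3, 2] @ H2
      branch[0] choose=4:
        H0 returns (7, 9)
        H1 returns (7, 9)
        H2 returns [(7, 9)]
      branch[1] choose=3:
        H0 returns (6, 9)
        H1 returns (6, 9)
        H2 returns [(6, 9)]
      branch[2] choose=2:
        H0 returns (5, 9)
        H1 returns (5, 9)
        H2 returns [(5, 9)]
  branch[1] choose=0:
    choose[4, 3, 2] @ H2
      branch[0] choose=4:
        H0 returns (4, 9)
        H1 returns (4, 9)
        H2 returns [(4, 9)]
      branch[1] choose=3:
        H0 returns (3, 9)
        H1 returns (3, 9)
        H2 returns [(3, 9)]
      branch[2] choose=2:
        H0 returns (2, 9)
        H1 returns (2, 9)
        H2 returns [(2, 9)]
  branch[2] choose=3:
    choose[4, 3, 2] @ H2
      branch[0] choose=4:
        H0 returns (7, 9)
        H1 returns (7, 9)
        H2 returns [(7, 9)]
      branch[1] choose=3:
        H0 returns (6, 9)
        H1 returns (6, 9)
        H2 returns [(6, 9)]
      branch[2] choose=2:
        H0 returns (5, 9)
        H1 returns (5, 9)
        H2 returns [(5, 9)]
= [(7, 9), (6, 9), (5, 9), (4, 9), (3, 9), (2, 9), (7, 9), (6, 9), (5, 9)]

Answer: 9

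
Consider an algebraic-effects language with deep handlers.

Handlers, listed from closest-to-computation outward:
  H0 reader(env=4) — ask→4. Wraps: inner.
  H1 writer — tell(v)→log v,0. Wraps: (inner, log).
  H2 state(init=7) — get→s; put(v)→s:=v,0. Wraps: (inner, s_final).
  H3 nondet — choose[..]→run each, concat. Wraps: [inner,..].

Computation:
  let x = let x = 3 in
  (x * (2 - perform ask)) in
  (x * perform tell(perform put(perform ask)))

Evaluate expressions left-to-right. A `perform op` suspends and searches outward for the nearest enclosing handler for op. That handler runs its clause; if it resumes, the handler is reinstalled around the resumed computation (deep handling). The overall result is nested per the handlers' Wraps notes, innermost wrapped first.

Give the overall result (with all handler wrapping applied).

Answer: [((0, (0)), 4)]

Working:
ask @ H0 ⇒ 4
ask @ H0 ⇒ 4
put(4) @ H2 ⇒ s:=4
tell(0) @ H1 ⇒ log+=0
H0 returns 0
H1 returns (0, (0))
H2 returns ((0, (0)), 4)
H3 returns [((0, (0)), 4)]
= [((0, (0)), 4)]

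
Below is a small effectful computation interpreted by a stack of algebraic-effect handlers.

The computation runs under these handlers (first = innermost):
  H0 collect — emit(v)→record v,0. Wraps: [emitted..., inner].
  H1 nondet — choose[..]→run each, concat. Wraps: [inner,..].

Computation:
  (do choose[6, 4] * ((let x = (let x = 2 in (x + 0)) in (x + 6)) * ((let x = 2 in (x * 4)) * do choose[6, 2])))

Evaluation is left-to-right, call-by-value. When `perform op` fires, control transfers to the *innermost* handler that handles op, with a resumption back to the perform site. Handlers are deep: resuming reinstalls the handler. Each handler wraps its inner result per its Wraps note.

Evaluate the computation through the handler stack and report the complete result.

Answer: [[2304], [768], [1536], [512]]

Step-by-step:
choose[6, 4] @ H1
  branch[0] choose=6:
    choose[6, 2] @ H1
      branch[0] choose=6:
        H0 returns [2304]
        H1 returns [[2304]]
      branch[1] choose=2:
        H0 returns [768]
        H1 returns [[768]]
  branch[1] choose=4:
    choose[6, 2] @ H1
      branch[0] choose=6:
        H0 returns [1536]
        H1 returns [[1536]]
      branch[1] choose=2:
        H0 returns [512]
        H1 returns [[512]]
= [[2304], [768], [1536], [512]]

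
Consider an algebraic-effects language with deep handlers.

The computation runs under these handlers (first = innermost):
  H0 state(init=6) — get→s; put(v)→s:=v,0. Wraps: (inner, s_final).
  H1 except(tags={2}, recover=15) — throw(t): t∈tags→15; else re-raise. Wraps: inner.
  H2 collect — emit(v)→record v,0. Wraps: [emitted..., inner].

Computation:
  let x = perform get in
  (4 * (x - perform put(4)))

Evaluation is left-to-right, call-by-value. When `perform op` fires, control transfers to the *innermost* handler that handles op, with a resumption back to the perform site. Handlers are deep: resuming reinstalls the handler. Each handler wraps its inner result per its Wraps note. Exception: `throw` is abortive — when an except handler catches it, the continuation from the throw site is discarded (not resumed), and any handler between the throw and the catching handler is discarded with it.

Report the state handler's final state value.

Step-by-step:
get @ H0 ⇒ 6
put(4) @ H0 ⇒ s:=4
H0 returns (24, 4)
H1 returns (24, 4)
H2 returns [(24, 4)]
= [(24, 4)]

Answer: 4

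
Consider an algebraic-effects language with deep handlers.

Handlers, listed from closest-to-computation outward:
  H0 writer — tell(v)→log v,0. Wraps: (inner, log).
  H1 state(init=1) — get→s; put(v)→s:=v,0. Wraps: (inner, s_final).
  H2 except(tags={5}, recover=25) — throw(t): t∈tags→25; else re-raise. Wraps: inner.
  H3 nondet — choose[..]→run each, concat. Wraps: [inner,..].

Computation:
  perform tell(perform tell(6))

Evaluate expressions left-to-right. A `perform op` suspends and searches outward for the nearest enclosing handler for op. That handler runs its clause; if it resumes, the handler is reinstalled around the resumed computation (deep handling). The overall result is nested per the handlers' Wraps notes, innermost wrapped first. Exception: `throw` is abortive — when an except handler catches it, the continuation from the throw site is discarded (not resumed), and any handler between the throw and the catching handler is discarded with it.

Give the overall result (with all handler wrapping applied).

Working:
tell(6) @ H0 ⇒ log+=6
tell(0) @ H0 ⇒ log+=0
H0 returns (0, (6, 0))
H1 returns ((0, (6, 0)), 1)
H2 returns ((0, (6, 0)), 1)
H3 returns [((0, (6, 0)), 1)]
= [((0, (6, 0)), 1)]

Answer: [((0, (6, 0)), 1)]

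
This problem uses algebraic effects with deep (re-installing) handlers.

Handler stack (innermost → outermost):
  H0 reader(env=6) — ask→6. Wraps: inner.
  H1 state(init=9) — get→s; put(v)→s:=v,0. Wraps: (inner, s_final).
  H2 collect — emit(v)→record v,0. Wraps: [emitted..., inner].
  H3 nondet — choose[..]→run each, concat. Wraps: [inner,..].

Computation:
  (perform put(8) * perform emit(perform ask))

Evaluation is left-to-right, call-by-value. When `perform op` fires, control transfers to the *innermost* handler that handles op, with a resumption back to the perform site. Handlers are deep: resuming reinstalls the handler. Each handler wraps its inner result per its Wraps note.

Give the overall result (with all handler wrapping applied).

Evaluation trace:
put(8) @ H1 ⇒ s:=8
ask @ H0 ⇒ 6
emit(6) @ H2 ⇒ out+=6
H0 returns 0
H1 returns (0, 8)
H2 returns [6, (0, 8)]
H3 returns [[6, (0, 8)]]
= [[6, (0, 8)]]

Answer: [[6, (0, 8)]]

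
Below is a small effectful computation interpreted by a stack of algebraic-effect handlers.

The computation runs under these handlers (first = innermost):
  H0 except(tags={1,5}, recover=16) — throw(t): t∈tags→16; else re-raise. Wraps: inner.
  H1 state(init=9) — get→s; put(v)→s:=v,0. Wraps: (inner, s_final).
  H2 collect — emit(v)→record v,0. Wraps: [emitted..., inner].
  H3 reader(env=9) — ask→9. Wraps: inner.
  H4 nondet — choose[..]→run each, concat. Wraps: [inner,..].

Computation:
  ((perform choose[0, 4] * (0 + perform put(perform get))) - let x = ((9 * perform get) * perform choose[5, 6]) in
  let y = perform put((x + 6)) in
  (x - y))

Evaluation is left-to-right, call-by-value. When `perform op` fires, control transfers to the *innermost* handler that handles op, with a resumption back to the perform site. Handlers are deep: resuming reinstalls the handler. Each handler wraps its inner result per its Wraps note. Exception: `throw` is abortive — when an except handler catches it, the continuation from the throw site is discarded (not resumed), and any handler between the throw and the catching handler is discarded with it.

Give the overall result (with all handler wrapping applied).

Working:
choose[0, 4] @ H4
  branch[0] choose=0:
    get @ H1 ⇒ 9
    put(9) @ H1 ⇒ s:=9
    get @ H1 ⇒ 9
    choose[5, 6] @ H4
      branch[0] choose=5:
        put(411) @ H1 ⇒ s:=411
        H0 returns -405
        H1 returns (-405, 411)
        H2 returns [(-405, 411)]
        H3 returns [(-405, 411)]
        H4 returns [[(-405, 411)]]
      branch[1] choose=6:
        put(492) @ H1 ⇒ s:=492
        H0 returns -486
        H1 returns (-486, 492)
        H2 returns [(-486, 492)]
        H3 returns [(-486, 492)]
        H4 returns [[(-486, 492)]]
  branch[1] choose=4:
    get @ H1 ⇒ 9
    put(9) @ H1 ⇒ s:=9
    get @ H1 ⇒ 9
    choose[5, 6] @ H4
      branch[0] choose=5:
        put(411) @ H1 ⇒ s:=411
        H0 returns -405
        H1 returns (-405, 411)
        H2 returns [(-405, 411)]
        H3 returns [(-405, 411)]
        H4 returns [[(-405, 411)]]
      branch[1] choose=6:
        put(492) @ H1 ⇒ s:=492
        H0 returns -486
        H1 returns (-486, 492)
        H2 returns [(-486, 492)]
        H3 returns [(-486, 492)]
        H4 returns [[(-486, 492)]]
= [[(-405, 411)], [(-486, 492)], [(-405, 411)], [(-486, 492)]]

Answer: [[(-405, 411)], [(-486, 492)], [(-405, 411)], [(-486, 492)]]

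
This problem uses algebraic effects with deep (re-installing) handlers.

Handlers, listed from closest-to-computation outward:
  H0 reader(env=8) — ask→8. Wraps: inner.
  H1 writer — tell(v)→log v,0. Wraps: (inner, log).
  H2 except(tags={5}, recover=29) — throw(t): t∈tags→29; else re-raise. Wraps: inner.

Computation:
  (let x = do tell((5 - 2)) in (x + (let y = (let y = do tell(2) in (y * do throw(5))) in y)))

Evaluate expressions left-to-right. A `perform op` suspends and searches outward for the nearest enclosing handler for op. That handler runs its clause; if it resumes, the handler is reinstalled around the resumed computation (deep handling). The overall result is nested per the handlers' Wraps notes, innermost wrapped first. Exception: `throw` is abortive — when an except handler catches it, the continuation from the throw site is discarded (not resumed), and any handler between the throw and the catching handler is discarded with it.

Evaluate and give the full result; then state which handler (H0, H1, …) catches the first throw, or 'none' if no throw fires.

Answer: 29 ; first throw caught by: H2

Evaluation trace:
tell(3) @ H1 ⇒ log+=3
tell(2) @ H1 ⇒ log+=2
throw(5) @ H2 caught ⇒ 29
= 29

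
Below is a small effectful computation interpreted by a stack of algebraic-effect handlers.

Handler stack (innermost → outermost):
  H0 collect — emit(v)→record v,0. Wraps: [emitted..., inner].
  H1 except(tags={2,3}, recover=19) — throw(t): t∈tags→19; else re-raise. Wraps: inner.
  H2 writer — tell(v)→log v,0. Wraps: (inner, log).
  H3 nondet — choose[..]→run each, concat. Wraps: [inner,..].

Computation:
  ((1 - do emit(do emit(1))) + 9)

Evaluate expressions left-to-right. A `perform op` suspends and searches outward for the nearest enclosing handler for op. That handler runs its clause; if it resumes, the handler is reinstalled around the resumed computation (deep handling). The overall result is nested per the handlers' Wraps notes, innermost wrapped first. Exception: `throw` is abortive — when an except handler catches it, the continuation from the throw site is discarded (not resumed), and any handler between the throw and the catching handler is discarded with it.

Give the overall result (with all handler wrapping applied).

Evaluation trace:
emit(1) @ H0 ⇒ out+=1
emit(0) @ H0 ⇒ out+=0
H0 returns [1, 0, 10]
H1 returns [1, 0, 10]
H2 returns ([1, 0, 10], ())
H3 returns [([1, 0, 10], ())]
= [([1, 0, 10], ())]

Answer: [([1, 0, 10], ())]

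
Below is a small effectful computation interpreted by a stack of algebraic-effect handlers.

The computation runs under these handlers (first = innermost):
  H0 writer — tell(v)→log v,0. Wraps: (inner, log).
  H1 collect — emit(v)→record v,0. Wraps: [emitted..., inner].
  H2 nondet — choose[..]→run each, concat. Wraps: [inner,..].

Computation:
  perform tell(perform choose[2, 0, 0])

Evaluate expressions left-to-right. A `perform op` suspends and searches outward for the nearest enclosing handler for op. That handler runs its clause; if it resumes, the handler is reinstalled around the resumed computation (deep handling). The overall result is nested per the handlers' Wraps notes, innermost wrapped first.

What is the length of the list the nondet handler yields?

Answer: 3

Step-by-step:
choose[2, 0, 0] @ H2
  branch[0] choose=2:
    tell(2) @ H0 ⇒ log+=2
    H0 returns (0, (2))
    H1 returns [(0, (2))]
    H2 returns [[(0, (2))]]
  branch[1] choose=0:
    tell(0) @ H0 ⇒ log+=0
    H0 returns (0, (0))
    H1 returns [(0, (0))]
    H2 returns [[(0, (0))]]
  branch[2] choose=0:
    tell(0) @ H0 ⇒ log+=0
    H0 returns (0, (0))
    H1 returns [(0, (0))]
    H2 returns [[(0, (0))]]
= [[(0, (2))], [(0, (0))], [(0, (0))]]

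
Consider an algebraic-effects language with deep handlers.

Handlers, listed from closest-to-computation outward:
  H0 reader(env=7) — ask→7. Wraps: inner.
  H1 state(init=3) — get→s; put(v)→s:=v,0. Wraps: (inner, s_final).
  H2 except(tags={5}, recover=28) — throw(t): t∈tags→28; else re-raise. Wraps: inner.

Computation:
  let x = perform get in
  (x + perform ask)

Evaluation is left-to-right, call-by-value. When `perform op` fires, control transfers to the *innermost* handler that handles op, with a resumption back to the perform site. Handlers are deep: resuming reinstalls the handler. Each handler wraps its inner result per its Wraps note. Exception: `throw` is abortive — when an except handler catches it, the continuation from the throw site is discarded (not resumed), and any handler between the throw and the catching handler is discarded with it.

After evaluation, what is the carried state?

Answer: 3

Step-by-step:
get @ H1 ⇒ 3
ask @ H0 ⇒ 7
H0 returns 10
H1 returns (10, 3)
H2 returns (10, 3)
= (10, 3)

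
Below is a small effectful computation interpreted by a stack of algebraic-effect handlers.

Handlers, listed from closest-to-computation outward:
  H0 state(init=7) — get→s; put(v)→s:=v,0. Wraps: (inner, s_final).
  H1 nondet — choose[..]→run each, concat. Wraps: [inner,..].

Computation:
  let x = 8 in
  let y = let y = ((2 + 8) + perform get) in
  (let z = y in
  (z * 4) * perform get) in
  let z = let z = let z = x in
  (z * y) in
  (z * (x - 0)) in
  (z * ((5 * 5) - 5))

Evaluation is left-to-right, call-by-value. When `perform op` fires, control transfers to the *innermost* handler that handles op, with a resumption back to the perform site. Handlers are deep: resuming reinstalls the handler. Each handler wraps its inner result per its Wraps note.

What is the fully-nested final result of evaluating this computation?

Step-by-step:
get @ H0 ⇒ 7
get @ H0 ⇒ 7
H0 returns (609280, 7)
H1 returns [(609280, 7)]
= [(609280, 7)]

Answer: [(609280, 7)]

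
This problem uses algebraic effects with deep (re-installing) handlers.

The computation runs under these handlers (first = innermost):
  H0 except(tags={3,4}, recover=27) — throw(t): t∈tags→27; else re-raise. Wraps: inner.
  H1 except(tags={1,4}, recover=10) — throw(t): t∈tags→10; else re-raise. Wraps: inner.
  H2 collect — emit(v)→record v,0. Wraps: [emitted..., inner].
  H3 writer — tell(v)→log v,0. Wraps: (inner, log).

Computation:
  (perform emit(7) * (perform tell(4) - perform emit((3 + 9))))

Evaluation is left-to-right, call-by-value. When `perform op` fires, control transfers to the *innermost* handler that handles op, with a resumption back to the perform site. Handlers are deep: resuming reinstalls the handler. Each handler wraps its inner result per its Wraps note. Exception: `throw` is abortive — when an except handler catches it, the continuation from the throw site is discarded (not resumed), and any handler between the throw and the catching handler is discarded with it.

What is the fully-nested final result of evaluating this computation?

Step-by-step:
emit(7) @ H2 ⇒ out+=7
tell(4) @ H3 ⇒ log+=4
emit(12) @ H2 ⇒ out+=12
H0 returns 0
H1 returns 0
H2 returns [7, 12, 0]
H3 returns ([7, 12, 0], (4))
= ([7, 12, 0], (4))

Answer: ([7, 12, 0], (4))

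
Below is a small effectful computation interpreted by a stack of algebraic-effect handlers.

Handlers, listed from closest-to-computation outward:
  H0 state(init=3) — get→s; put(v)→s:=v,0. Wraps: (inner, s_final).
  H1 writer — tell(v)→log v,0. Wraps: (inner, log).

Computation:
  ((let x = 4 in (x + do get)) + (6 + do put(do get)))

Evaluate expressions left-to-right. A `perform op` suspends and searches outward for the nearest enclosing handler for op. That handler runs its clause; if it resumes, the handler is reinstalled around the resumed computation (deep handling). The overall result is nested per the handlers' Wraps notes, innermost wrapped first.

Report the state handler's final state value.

Working:
get @ H0 ⇒ 3
get @ H0 ⇒ 3
put(3) @ H0 ⇒ s:=3
H0 returns (13, 3)
H1 returns ((13, 3), ())
= ((13, 3), ())

Answer: 3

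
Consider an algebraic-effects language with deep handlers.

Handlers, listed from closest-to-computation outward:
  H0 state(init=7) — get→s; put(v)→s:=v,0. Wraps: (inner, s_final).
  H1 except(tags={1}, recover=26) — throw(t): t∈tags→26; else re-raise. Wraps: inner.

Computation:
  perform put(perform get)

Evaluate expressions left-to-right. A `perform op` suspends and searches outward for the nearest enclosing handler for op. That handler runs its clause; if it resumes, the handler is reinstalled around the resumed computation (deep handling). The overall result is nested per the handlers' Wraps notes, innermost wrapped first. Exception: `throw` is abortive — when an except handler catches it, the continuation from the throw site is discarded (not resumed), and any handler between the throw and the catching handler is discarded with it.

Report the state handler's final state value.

Working:
get @ H0 ⇒ 7
put(7) @ H0 ⇒ s:=7
H0 returns (0, 7)
H1 returns (0, 7)
= (0, 7)

Answer: 7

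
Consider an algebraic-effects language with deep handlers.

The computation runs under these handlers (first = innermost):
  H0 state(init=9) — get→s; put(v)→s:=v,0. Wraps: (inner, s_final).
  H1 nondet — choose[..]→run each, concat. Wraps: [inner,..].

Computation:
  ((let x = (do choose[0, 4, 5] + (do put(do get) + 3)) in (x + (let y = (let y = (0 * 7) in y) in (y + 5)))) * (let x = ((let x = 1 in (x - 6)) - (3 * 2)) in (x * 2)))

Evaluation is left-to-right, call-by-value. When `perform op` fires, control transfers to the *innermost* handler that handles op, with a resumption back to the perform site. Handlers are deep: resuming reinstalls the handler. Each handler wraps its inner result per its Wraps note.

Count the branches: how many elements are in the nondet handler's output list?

Working:
choose[0, 4, 5] @ H1
  branch[0] choose=0:
    get @ H0 ⇒ 9
    put(9) @ H0 ⇒ s:=9
    H0 returns (-176, 9)
    H1 returns [(-176, 9)]
  branch[1] choose=4:
    get @ H0 ⇒ 9
    put(9) @ H0 ⇒ s:=9
    H0 returns (-264, 9)
    H1 returns [(-264, 9)]
  branch[2] choose=5:
    get @ H0 ⇒ 9
    put(9) @ H0 ⇒ s:=9
    H0 returns (-286, 9)
    H1 returns [(-286, 9)]
= [(-176, 9), (-264, 9), (-286, 9)]

Answer: 3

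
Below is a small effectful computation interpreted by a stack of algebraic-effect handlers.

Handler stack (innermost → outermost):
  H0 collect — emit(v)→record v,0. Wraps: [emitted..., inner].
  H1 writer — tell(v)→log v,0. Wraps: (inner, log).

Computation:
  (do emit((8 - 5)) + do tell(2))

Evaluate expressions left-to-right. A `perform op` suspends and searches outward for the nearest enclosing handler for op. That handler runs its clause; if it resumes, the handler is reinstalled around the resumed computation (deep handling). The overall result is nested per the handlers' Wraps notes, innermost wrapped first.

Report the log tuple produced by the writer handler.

Answer: (2)

Step-by-step:
emit(3) @ H0 ⇒ out+=3
tell(2) @ H1 ⇒ log+=2
H0 returns [3, 0]
H1 returns ([3, 0], (2))
= ([3, 0], (2))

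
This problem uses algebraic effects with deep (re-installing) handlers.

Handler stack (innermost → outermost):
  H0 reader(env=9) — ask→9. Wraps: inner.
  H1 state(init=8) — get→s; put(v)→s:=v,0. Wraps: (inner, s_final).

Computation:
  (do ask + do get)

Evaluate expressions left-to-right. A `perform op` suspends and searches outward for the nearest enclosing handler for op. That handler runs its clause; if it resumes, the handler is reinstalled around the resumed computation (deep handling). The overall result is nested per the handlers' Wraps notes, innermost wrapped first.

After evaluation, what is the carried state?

Evaluation trace:
ask @ H0 ⇒ 9
get @ H1 ⇒ 8
H0 returns 17
H1 returns (17, 8)
= (17, 8)

Answer: 8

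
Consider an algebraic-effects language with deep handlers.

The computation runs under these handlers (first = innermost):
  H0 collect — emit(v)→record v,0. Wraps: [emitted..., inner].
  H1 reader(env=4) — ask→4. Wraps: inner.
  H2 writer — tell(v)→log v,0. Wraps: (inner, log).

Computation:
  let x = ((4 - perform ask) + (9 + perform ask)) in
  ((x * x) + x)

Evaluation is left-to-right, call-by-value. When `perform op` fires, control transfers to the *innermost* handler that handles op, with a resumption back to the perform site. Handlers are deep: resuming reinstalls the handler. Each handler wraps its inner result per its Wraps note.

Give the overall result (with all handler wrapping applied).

Step-by-step:
ask @ H1 ⇒ 4
ask @ H1 ⇒ 4
H0 returns [182]
H1 returns [182]
H2 returns ([182], ())
= ([182], ())

Answer: ([182], ())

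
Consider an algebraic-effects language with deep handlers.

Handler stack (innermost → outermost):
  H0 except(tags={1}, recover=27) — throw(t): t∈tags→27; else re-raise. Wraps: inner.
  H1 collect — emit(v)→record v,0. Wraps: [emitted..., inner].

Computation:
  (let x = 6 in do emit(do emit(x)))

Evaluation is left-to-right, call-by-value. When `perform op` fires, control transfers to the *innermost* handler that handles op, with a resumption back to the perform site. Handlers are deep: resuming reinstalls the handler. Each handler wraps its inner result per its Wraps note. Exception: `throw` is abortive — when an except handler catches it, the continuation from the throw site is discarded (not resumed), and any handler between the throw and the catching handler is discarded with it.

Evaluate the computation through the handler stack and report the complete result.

Answer: [6, 0, 0]

Evaluation trace:
emit(6) @ H1 ⇒ out+=6
emit(0) @ H1 ⇒ out+=0
H0 returns 0
H1 returns [6, 0, 0]
= [6, 0, 0]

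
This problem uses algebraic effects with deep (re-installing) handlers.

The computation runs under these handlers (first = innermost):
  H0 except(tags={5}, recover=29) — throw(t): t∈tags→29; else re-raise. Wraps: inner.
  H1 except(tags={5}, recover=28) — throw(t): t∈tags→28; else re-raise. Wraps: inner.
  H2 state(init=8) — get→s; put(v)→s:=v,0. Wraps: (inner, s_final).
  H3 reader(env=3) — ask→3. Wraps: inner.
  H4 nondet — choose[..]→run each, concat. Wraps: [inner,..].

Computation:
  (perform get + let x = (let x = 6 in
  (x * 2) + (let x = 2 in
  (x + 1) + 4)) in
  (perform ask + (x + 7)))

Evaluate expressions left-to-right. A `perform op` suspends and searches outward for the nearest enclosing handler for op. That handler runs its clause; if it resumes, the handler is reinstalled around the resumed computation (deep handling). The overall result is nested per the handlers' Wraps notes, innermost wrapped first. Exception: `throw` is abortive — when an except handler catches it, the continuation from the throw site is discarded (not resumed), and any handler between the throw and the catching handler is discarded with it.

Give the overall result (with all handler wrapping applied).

Answer: [(37, 8)]

Working:
get @ H2 ⇒ 8
ask @ H3 ⇒ 3
H0 returns 37
H1 returns 37
H2 returns (37, 8)
H3 returns (37, 8)
H4 returns [(37, 8)]
= [(37, 8)]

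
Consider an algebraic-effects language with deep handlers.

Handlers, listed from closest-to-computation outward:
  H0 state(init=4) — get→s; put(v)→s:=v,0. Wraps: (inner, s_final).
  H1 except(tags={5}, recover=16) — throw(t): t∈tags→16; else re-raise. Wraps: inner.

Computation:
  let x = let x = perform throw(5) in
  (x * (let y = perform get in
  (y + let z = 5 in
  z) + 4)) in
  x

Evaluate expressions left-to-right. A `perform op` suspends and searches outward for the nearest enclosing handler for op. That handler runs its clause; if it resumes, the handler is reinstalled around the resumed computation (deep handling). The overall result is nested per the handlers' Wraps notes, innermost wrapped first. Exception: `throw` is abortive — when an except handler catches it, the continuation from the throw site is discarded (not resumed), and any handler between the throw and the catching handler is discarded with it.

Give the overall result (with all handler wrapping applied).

Answer: 16

Step-by-step:
throw(5) @ H1 caught ⇒ 16
= 16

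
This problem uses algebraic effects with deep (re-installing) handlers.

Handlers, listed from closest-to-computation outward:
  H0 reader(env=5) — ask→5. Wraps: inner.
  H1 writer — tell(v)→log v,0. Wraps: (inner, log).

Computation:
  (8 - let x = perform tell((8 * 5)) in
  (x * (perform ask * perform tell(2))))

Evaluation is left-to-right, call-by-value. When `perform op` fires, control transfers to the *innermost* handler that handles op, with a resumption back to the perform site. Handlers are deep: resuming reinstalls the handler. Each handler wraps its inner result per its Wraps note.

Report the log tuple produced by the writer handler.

Answer: (40, 2)

Step-by-step:
tell(40) @ H1 ⇒ log+=40
ask @ H0 ⇒ 5
tell(2) @ H1 ⇒ log+=2
H0 returns 8
H1 returns (8, (40, 2))
= (8, (40, 2))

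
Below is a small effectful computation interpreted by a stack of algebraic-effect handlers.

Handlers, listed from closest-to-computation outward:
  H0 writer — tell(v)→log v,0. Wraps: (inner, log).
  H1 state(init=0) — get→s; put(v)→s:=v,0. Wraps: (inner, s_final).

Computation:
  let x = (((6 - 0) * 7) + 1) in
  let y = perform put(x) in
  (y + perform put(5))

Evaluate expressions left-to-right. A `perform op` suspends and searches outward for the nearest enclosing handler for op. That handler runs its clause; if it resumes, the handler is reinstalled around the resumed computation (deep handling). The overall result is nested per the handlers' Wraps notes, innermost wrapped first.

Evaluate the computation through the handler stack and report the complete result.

Answer: ((0, ()), 5)

Step-by-step:
put(43) @ H1 ⇒ s:=43
put(5) @ H1 ⇒ s:=5
H0 returns (0, ())
H1 returns ((0, ()), 5)
= ((0, ()), 5)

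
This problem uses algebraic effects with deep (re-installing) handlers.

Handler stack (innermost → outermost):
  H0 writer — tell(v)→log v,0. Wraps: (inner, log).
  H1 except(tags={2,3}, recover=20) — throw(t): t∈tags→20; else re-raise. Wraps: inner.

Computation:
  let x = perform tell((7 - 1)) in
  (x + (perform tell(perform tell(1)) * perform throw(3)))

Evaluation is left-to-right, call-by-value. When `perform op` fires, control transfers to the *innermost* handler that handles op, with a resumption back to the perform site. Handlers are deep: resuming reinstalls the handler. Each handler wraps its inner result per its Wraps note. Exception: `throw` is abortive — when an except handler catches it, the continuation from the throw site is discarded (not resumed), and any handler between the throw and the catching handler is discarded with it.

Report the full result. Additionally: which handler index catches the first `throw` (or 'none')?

Evaluation trace:
tell(6) @ H0 ⇒ log+=6
tell(1) @ H0 ⇒ log+=1
tell(0) @ H0 ⇒ log+=0
throw(3) @ H1 caught ⇒ 20
= 20

Answer: 20 ; first throw caught by: H1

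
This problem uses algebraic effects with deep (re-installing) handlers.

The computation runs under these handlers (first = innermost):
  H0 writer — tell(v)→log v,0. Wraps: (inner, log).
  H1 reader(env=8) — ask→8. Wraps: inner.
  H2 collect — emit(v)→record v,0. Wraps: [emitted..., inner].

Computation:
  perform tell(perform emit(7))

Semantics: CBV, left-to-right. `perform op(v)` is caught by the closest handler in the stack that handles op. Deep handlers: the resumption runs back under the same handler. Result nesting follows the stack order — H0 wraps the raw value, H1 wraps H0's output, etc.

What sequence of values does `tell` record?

Answer: (0)

Evaluation trace:
emit(7) @ H2 ⇒ out+=7
tell(0) @ H0 ⇒ log+=0
H0 returns (0, (0))
H1 returns (0, (0))
H2 returns [7, (0, (0))]
= [7, (0, (0))]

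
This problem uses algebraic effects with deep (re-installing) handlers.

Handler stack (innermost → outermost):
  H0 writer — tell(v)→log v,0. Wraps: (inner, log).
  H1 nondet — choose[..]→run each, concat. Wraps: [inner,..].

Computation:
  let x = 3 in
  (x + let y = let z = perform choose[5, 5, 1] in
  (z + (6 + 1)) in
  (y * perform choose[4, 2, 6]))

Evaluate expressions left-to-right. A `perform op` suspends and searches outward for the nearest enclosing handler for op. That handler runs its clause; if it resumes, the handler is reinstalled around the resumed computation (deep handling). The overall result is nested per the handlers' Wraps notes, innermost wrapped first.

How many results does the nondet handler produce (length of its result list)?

Answer: 9

Working:
choose[5, 5, 1] @ H1
  branch[0] choose=5:
    choose[4, 2, 6] @ H1
      branch[0] choose=4:
        H0 returns (51, ())
        H1 returns [(51, ())]
      branch[1] choose=2:
        H0 returns (27, ())
        H1 returns [(27, ())]
      branch[2] choose=6:
        H0 returns (75, ())
        H1 returns [(75, ())]
  branch[1] choose=5:
    choose[4, 2, 6] @ H1
      branch[0] choose=4:
        H0 returns (51, ())
        H1 returns [(51, ())]
      branch[1] choose=2:
        H0 returns (27, ())
        H1 returns [(27, ())]
      branch[2] choose=6:
        H0 returns (75, ())
        H1 returns [(75, ())]
  branch[2] choose=1:
    choose[4, 2, 6] @ H1
      branch[0] choose=4:
        H0 returns (35, ())
        H1 returns [(35, ())]
      branch[1] choose=2:
        H0 returns (19, ())
        H1 returns [(19, ())]
      branch[2] choose=6:
        H0 returns (51, ())
        H1 returns [(51, ())]
= [(51, ()), (27, ()), (75, ()), (51, ()), (27, ()), (75, ()), (35, ()), (19, ()), (51, ())]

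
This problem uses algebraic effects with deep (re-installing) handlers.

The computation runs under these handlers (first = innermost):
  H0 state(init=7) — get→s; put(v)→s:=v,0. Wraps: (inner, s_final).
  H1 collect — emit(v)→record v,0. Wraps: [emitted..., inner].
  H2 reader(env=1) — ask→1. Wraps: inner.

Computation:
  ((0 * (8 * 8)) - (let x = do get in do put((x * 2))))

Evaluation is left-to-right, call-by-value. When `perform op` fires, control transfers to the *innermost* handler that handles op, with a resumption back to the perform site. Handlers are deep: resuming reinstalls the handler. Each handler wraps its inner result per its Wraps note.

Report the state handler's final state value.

Evaluation trace:
get @ H0 ⇒ 7
put(14) @ H0 ⇒ s:=14
H0 returns (0, 14)
H1 returns [(0, 14)]
H2 returns [(0, 14)]
= [(0, 14)]

Answer: 14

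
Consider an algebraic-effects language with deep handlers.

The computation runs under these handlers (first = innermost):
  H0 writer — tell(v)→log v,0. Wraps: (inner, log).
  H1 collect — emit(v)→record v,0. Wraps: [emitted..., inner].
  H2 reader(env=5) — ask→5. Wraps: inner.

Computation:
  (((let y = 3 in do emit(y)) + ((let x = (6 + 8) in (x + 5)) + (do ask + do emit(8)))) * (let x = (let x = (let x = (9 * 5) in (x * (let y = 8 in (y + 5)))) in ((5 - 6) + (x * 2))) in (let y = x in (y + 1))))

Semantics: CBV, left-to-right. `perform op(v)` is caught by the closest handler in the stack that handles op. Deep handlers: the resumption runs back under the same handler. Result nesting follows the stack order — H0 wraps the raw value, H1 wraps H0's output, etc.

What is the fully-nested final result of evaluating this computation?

Answer: [3, 8, (28080, ())]

Evaluation trace:
emit(3) @ H1 ⇒ out+=3
ask @ H2 ⇒ 5
emit(8) @ H1 ⇒ out+=8
H0 returns (28080, ())
H1 returns [3, 8, (28080, ())]
H2 returns [3, 8, (28080, ())]
= [3, 8, (28080, ())]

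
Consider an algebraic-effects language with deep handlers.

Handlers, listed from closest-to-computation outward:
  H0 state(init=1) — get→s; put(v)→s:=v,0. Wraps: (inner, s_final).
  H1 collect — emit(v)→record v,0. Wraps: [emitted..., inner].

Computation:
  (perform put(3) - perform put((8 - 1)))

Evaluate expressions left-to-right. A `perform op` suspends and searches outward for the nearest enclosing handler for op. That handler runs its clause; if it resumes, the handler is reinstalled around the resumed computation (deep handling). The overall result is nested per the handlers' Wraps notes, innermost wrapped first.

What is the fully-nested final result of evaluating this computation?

Evaluation trace:
put(3) @ H0 ⇒ s:=3
put(7) @ H0 ⇒ s:=7
H0 returns (0, 7)
H1 returns [(0, 7)]
= [(0, 7)]

Answer: [(0, 7)]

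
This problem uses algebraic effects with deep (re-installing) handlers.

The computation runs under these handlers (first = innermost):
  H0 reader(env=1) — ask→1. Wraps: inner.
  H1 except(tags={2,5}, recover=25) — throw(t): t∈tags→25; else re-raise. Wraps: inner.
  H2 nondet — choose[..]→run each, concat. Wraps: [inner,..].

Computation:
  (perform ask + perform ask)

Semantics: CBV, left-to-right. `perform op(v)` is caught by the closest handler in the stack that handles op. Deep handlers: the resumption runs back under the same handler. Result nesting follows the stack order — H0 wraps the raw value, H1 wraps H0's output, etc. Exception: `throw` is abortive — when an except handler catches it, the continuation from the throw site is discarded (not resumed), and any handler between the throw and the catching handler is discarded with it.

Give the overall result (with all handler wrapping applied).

Answer: [2]

Working:
ask @ H0 ⇒ 1
ask @ H0 ⇒ 1
H0 returns 2
H1 returns 2
H2 returns [2]
= [2]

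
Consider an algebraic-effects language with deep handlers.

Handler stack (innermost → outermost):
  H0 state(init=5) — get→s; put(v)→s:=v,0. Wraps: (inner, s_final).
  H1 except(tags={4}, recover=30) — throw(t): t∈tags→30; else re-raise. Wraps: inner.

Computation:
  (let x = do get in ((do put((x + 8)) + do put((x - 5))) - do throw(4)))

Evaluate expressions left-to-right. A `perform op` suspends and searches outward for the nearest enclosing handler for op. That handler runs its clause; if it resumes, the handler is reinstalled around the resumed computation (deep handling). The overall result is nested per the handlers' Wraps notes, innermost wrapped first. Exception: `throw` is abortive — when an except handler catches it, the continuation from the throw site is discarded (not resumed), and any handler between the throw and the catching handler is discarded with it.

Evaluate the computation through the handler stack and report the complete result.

Working:
get @ H0 ⇒ 5
put(13) @ H0 ⇒ s:=13
put(0) @ H0 ⇒ s:=0
throw(4) @ H1 caught ⇒ 30
= 30

Answer: 30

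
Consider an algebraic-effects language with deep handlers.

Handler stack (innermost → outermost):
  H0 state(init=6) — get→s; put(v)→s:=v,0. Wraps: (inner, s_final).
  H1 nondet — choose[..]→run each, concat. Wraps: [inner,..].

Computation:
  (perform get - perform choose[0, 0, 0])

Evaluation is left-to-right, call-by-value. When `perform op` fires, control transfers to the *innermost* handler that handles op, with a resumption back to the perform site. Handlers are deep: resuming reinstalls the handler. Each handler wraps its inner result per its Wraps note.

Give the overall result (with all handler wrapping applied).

Working:
get @ H0 ⇒ 6
choose[0, 0, 0] @ H1
  branch[0] choose=0:
    H0 returns (6, 6)
    H1 returns [(6, 6)]
  branch[1] choose=0:
    H0 returns (6, 6)
    H1 returns [(6, 6)]
  branch[2] choose=0:
    H0 returns (6, 6)
    H1 returns [(6, 6)]
= [(6, 6), (6, 6), (6, 6)]

Answer: [(6, 6), (6, 6), (6, 6)]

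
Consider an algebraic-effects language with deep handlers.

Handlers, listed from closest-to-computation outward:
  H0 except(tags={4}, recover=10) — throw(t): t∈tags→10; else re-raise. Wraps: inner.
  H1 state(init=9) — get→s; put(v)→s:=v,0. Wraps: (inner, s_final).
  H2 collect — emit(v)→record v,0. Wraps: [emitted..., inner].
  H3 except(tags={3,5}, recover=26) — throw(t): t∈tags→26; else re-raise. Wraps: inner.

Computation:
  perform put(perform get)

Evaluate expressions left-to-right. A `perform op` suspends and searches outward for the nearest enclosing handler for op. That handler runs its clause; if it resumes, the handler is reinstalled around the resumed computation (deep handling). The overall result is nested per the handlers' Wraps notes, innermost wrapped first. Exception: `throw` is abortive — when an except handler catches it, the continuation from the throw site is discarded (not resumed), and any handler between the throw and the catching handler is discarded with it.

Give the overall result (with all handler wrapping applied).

Working:
get @ H1 ⇒ 9
put(9) @ H1 ⇒ s:=9
H0 returns 0
H1 returns (0, 9)
H2 returns [(0, 9)]
H3 returns [(0, 9)]
= [(0, 9)]

Answer: [(0, 9)]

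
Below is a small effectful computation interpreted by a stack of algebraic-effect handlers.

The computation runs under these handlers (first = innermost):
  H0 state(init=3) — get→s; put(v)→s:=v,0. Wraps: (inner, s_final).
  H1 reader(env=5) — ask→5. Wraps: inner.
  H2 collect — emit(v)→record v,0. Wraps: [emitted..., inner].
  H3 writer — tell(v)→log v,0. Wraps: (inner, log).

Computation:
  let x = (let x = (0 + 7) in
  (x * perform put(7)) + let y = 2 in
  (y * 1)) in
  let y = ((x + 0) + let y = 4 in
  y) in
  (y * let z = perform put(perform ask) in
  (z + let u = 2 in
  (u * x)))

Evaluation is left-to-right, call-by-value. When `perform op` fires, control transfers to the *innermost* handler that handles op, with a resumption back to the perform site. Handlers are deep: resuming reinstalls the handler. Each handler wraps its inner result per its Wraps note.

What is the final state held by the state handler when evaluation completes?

Answer: 5

Evaluation trace:
put(7) @ H0 ⇒ s:=7
ask @ H1 ⇒ 5
put(5) @ H0 ⇒ s:=5
H0 returns (24, 5)
H1 returns (24, 5)
H2 returns [(24, 5)]
H3 returns ([(24, 5)], ())
= ([(24, 5)], ())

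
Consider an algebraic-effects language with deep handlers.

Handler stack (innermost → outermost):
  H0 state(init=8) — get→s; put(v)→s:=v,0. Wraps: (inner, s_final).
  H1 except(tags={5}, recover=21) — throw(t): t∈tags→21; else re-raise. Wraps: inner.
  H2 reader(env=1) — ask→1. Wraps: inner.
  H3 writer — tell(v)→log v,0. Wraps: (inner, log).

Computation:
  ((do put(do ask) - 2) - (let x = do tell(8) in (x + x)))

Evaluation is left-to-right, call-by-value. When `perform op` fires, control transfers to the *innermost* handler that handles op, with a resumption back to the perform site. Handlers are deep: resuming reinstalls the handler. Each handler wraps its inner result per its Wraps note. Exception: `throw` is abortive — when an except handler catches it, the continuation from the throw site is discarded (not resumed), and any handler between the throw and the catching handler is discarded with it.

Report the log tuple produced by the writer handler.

Evaluation trace:
ask @ H2 ⇒ 1
put(1) @ H0 ⇒ s:=1
tell(8) @ H3 ⇒ log+=8
H0 returns (-2, 1)
H1 returns (-2, 1)
H2 returns (-2, 1)
H3 returns ((-2, 1), (8))
= ((-2, 1), (8))

Answer: (8)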